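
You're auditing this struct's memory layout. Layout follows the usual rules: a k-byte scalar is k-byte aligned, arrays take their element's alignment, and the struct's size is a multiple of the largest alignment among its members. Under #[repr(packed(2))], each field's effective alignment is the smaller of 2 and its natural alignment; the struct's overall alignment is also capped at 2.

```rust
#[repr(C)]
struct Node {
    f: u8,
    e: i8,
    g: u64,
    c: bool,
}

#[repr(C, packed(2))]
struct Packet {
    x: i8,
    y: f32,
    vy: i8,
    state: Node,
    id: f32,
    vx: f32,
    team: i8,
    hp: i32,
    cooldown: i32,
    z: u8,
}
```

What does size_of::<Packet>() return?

Node: @0: f [1B, align 1] → 1; @1: e [1B, align 1] → 2; +6 pad (align 8); @8: g [8B, align 8] → 16; @16: c [1B, align 1] → 17; +7 tail pad (align 8); size 24, align 8
@0: x [1B, align 1] → 1
+1 pad (align 2)
@2: y [4B, align 2] → 6
@6: vy [1B, align 1] → 7
+1 pad (align 2)
@8: state [24B, align 2] → 32
@32: id [4B, align 2] → 36
@36: vx [4B, align 2] → 40
@40: team [1B, align 1] → 41
+1 pad (align 2)
@42: hp [4B, align 2] → 46
@46: cooldown [4B, align 2] → 50
@50: z [1B, align 1] → 51
+1 tail pad (align 2)
size 52, align 2

52 bytes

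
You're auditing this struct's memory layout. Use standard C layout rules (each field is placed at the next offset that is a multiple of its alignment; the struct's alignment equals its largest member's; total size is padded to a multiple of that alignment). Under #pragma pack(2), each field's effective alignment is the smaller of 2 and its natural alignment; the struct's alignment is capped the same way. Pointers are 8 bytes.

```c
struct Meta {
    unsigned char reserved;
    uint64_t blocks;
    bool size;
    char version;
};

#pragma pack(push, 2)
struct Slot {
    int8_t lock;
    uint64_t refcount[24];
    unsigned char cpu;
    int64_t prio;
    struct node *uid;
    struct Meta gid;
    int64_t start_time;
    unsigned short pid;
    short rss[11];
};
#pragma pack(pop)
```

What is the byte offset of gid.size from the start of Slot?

Meta: 0..1  reserved  (1B, 1-aligned); 1..8  -- padding (7B); 8..16  blocks  (8B, 8-aligned); 16..17  size  (1B, 1-aligned); 17..18  version  (1B, 1-aligned); 18..24  -- tail padding (6B); sizeof = 24, alignof = 8
0..1  lock  (1B, 1-aligned)
1..2  -- padding (1B)
2..194  refcount  (192B, 2-aligned)
194..195  cpu  (1B, 1-aligned)
195..196  -- padding (1B)
196..204  prio  (8B, 2-aligned)
204..212  uid  (8B, 2-aligned)
212..236  gid  (24B, 2-aligned)
within Meta: size at 16
212 + 16 = 228

228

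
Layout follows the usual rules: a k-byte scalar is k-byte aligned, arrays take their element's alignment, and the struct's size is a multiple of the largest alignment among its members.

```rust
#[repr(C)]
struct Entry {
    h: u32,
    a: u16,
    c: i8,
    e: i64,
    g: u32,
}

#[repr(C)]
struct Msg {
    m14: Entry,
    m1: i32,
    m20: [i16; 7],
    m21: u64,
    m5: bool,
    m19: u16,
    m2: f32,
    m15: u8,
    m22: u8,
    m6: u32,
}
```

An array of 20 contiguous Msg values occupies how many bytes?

Entry: 0..4  h  (4B, 4-aligned); 4..6  a  (2B, 2-aligned); 6..7  c  (1B, 1-aligned); 7..8  -- padding (1B); 8..16  e  (8B, 8-aligned); 16..20  g  (4B, 4-aligned); 20..24  -- tail padding (4B); sizeof = 24, alignof = 8
0..24  m14  (24B, 8-aligned)
24..28  m1  (4B, 4-aligned)
28..42  m20  (14B, 2-aligned)
42..48  -- padding (6B)
48..56  m21  (8B, 8-aligned)
56..57  m5  (1B, 1-aligned)
57..58  -- padding (1B)
58..60  m19  (2B, 2-aligned)
60..64  m2  (4B, 4-aligned)
64..65  m15  (1B, 1-aligned)
65..66  m22  (1B, 1-aligned)
66..68  -- padding (2B)
68..72  m6  (4B, 4-aligned)
sizeof = 72, alignof = 8
array of 20: 20 × 72 = 1440

1440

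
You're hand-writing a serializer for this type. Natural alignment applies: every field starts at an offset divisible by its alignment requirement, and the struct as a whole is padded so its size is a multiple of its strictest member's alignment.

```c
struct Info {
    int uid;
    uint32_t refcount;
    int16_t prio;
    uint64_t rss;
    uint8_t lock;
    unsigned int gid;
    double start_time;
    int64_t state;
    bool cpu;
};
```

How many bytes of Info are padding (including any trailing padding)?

@0: uid [4B, align 4] → 4
@4: refcount [4B, align 4] → 8
@8: prio [2B, align 2] → 10
+6 pad (align 8)
@16: rss [8B, align 8] → 24
@24: lock [1B, align 1] → 25
+3 pad (align 4)
@28: gid [4B, align 4] → 32
@32: start_time [8B, align 8] → 40
@40: state [8B, align 8] → 48
@48: cpu [1B, align 1] → 49
+7 tail pad (align 8)
size 56, align 8
data bytes 40, size 56 → padding 16

16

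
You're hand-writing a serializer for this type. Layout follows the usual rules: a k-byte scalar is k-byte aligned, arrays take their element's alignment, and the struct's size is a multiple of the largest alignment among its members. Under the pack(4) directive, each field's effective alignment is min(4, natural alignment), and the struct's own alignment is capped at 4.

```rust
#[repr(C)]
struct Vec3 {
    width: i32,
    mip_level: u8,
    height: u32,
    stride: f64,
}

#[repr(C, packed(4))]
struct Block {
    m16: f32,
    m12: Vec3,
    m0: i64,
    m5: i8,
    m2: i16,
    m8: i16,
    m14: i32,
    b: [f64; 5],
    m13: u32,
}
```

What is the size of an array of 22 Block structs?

Vec3: 0..4  width  (4B, 4-aligned); 4..5  mip_level  (1B, 1-aligned); 5..8  -- padding (3B); 8..12  height  (4B, 4-aligned); 12..16  -- padding (4B); 16..24  stride  (8B, 8-aligned); sizeof = 24, alignof = 8
0..4  m16  (4B, 4-aligned)
4..28  m12  (24B, 4-aligned)
28..36  m0  (8B, 4-aligned)
36..37  m5  (1B, 1-aligned)
37..38  -- padding (1B)
38..40  m2  (2B, 2-aligned)
40..42  m8  (2B, 2-aligned)
42..44  -- padding (2B)
44..48  m14  (4B, 4-aligned)
48..88  b  (40B, 4-aligned)
88..92  m13  (4B, 4-aligned)
sizeof = 92, alignof = 4
array of 22: 22 × 92 = 2024

2024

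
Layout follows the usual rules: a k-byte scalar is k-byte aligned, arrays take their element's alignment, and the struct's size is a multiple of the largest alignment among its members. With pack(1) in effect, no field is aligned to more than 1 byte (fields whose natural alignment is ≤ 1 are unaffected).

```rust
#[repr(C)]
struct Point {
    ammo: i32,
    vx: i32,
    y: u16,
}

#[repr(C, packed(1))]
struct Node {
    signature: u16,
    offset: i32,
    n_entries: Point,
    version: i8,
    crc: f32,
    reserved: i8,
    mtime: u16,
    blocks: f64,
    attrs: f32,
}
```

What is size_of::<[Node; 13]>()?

Point: @0: ammo [4B, align 4] → 4; @4: vx [4B, align 4] → 8; @8: y [2B, align 2] → 10; +2 tail pad (align 4); size 12, align 4
@0: signature [2B, align 1] → 2
@2: offset [4B, align 1] → 6
@6: n_entries [12B, align 1] → 18
@18: version [1B, align 1] → 19
@19: crc [4B, align 1] → 23
@23: reserved [1B, align 1] → 24
@24: mtime [2B, align 1] → 26
@26: blocks [8B, align 1] → 34
@34: attrs [4B, align 1] → 38
size 38, align 1
array of 13: 13 × 38 = 494

494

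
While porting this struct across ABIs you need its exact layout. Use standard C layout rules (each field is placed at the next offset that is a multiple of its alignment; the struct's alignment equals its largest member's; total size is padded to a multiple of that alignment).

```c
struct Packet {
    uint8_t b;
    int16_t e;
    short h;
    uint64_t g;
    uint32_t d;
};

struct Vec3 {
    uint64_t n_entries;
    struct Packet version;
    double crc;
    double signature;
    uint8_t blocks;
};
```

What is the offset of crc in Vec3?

Packet: b at 0 (size 1, align 1) → ends 1; pad 1 to align 2 for e; e at 2 (size 2, align 2) → ends 4; h at 4 (size 2, align 2) → ends 6; pad 2 to align 8 for g; g at 8 (size 8, align 8) → ends 16; d at 16 (size 4, align 4) → ends 20; tail pad 4 to reach multiple of 8; total 24 bytes, alignment 8
n_entries at 0 (size 8, align 8) → ends 8
version at 8 (size 24, align 8) → ends 32
crc at 32 (size 8, align 8) → ends 40

32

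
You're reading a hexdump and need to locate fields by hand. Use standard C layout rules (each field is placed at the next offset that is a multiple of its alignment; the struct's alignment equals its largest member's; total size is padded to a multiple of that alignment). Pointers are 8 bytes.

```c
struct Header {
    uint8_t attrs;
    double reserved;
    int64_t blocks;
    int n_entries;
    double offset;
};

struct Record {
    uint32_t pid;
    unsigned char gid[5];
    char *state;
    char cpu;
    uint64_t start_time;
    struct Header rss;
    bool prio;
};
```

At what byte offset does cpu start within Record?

24

Header: 0..1  attrs  (1B, 1-aligned); 1..8  -- padding (7B); 8..16  reserved  (8B, 8-aligned); 16..24  blocks  (8B, 8-aligned); 24..28  n_entries  (4B, 4-aligned); 28..32  -- padding (4B); 32..40  offset  (8B, 8-aligned); sizeof = 40, alignof = 8
0..4  pid  (4B, 4-aligned)
4..9  gid  (5B, 1-aligned)
9..16  -- padding (7B)
16..24  state  (8B, 8-aligned)
24..25  cpu  (1B, 1-aligned)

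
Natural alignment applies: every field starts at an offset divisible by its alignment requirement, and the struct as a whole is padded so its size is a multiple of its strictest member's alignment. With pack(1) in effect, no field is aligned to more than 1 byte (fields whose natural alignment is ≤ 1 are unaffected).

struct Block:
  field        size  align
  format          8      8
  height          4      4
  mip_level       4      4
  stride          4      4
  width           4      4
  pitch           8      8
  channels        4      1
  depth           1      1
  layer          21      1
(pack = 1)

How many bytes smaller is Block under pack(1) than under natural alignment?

6

natural layout:
  @0: format [8B, align 8] → 8
  @8: height [4B, align 4] → 12
  @12: mip_level [4B, align 4] → 16
  @16: stride [4B, align 4] → 20
  @20: width [4B, align 4] → 24
  @24: pitch [8B, align 8] → 32
  @32: channels [4B, align 1] → 36
  @36: depth [1B, align 1] → 37
  @37: layer [21B, align 1] → 58
  +6 tail pad (align 8)
  size 64, align 8
packed(1) layout:
  @0: format [8B, align 1] → 8
  @8: height [4B, align 1] → 12
  @12: mip_level [4B, align 1] → 16
  @16: stride [4B, align 1] → 20
  @20: width [4B, align 1] → 24
  @24: pitch [8B, align 1] → 32
  @32: channels [4B, align 1] → 36
  @36: depth [1B, align 1] → 37
  @37: layer [21B, align 1] → 58
  size 58, align 1
64 − 58 = 6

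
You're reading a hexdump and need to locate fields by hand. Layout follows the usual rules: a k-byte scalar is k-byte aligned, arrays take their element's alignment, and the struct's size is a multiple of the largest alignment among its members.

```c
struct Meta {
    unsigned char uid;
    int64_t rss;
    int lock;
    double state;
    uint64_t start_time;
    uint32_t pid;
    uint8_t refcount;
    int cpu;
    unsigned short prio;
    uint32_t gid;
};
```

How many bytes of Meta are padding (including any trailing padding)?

20

uid at 0 (size 1, align 1) → ends 1
pad 7 to align 8 for rss
rss at 8 (size 8, align 8) → ends 16
lock at 16 (size 4, align 4) → ends 20
pad 4 to align 8 for state
state at 24 (size 8, align 8) → ends 32
start_time at 32 (size 8, align 8) → ends 40
pid at 40 (size 4, align 4) → ends 44
refcount at 44 (size 1, align 1) → ends 45
pad 3 to align 4 for cpu
cpu at 48 (size 4, align 4) → ends 52
prio at 52 (size 2, align 2) → ends 54
pad 2 to align 4 for gid
gid at 56 (size 4, align 4) → ends 60
tail pad 4 to reach multiple of 8
total 64 bytes, alignment 8
data bytes 44, size 64 → padding 20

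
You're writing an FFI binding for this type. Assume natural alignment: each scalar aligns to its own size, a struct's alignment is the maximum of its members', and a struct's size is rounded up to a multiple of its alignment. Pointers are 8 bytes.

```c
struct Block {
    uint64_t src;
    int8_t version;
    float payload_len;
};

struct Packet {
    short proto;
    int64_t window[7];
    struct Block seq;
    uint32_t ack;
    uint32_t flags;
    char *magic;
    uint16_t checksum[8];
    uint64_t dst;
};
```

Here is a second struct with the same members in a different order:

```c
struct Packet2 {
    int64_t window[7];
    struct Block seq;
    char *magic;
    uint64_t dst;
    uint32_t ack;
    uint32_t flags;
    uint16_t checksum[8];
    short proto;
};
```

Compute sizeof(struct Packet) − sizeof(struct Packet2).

Block: src at 0 (size 8, align 8) → ends 8; version at 8 (size 1, align 1) → ends 9; pad 3 to align 4 for payload_len; payload_len at 12 (size 4, align 4) → ends 16; total 16 bytes, alignment 8
proto at 0 (size 2, align 2) → ends 2
pad 6 to align 8 for window
window at 8 (size 56, align 8) → ends 64
seq at 64 (size 16, align 8) → ends 80
ack at 80 (size 4, align 4) → ends 84
flags at 84 (size 4, align 4) → ends 88
magic at 88 (size 8, align 8) → ends 96
checksum at 96 (size 16, align 2) → ends 112
dst at 112 (size 8, align 8) → ends 120
total 120 bytes, alignment 8
— Packet2 —
window at 0 (size 56, align 8) → ends 56
seq at 56 (size 16, align 8) → ends 72
magic at 72 (size 8, align 8) → ends 80
dst at 80 (size 8, align 8) → ends 88
ack at 88 (size 4, align 4) → ends 92
flags at 92 (size 4, align 4) → ends 96
checksum at 96 (size 16, align 2) → ends 112
proto at 112 (size 2, align 2) → ends 114
tail pad 6 to reach multiple of 8
total 120 bytes, alignment 8
120 − 120 = 0

0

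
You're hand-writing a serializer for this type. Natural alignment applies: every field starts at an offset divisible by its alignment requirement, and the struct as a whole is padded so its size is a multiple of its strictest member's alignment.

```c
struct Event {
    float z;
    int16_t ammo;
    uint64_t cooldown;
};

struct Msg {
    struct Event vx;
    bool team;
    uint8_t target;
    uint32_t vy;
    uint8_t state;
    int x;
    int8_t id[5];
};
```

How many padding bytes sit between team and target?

0

Event: @0: z [4B, align 4] → 4; @4: ammo [2B, align 2] → 6; +2 pad (align 8); @8: cooldown [8B, align 8] → 16; size 16, align 8
@0: vx [16B, align 8] → 16
@16: team [1B, align 1] → 17
@17: target [1B, align 1] → 18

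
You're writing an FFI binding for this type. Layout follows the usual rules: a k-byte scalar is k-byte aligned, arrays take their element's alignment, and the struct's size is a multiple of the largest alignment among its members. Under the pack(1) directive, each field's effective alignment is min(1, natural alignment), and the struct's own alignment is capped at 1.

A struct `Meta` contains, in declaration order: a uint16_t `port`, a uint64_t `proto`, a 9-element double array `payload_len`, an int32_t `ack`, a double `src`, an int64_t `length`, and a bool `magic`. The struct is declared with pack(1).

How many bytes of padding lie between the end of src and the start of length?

0

@0: port [2B, align 1] → 2
@2: proto [8B, align 1] → 10
@10: payload_len [72B, align 1] → 82
@82: ack [4B, align 1] → 86
@86: src [8B, align 1] → 94
@94: length [8B, align 1] → 102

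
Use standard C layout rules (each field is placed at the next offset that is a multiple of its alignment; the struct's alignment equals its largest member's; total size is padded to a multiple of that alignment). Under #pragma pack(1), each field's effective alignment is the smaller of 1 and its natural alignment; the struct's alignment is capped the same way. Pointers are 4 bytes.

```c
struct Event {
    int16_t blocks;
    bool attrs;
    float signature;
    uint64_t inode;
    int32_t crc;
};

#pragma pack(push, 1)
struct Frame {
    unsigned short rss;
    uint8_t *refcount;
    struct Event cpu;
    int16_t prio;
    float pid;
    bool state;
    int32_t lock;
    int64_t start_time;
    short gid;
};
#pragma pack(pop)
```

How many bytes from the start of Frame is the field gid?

Event: blocks at 0 (size 2, align 2) → ends 2; attrs at 2 (size 1, align 1) → ends 3; pad 1 to align 4 for signature; signature at 4 (size 4, align 4) → ends 8; inode at 8 (size 8, align 8) → ends 16; crc at 16 (size 4, align 4) → ends 20; tail pad 4 to reach multiple of 8; total 24 bytes, alignment 8
rss at 0 (size 2, align 1) → ends 2
refcount at 2 (size 4, align 1) → ends 6
cpu at 6 (size 24, align 1) → ends 30
prio at 30 (size 2, align 1) → ends 32
pid at 32 (size 4, align 1) → ends 36
state at 36 (size 1, align 1) → ends 37
lock at 37 (size 4, align 1) → ends 41
start_time at 41 (size 8, align 1) → ends 49
gid at 49 (size 2, align 1) → ends 51

49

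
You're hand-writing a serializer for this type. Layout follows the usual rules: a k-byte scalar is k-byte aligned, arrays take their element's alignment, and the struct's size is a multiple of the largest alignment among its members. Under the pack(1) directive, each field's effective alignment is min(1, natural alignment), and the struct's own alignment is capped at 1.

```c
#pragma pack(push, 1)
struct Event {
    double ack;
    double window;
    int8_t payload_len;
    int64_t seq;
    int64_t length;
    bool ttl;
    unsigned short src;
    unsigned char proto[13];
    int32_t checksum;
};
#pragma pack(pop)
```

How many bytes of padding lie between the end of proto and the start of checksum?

0..8  ack  (8B, 1-aligned)
8..16  window  (8B, 1-aligned)
16..17  payload_len  (1B, 1-aligned)
17..25  seq  (8B, 1-aligned)
25..33  length  (8B, 1-aligned)
33..34  ttl  (1B, 1-aligned)
34..36  src  (2B, 1-aligned)
36..49  proto  (13B, 1-aligned)
49..53  checksum  (4B, 1-aligned)

0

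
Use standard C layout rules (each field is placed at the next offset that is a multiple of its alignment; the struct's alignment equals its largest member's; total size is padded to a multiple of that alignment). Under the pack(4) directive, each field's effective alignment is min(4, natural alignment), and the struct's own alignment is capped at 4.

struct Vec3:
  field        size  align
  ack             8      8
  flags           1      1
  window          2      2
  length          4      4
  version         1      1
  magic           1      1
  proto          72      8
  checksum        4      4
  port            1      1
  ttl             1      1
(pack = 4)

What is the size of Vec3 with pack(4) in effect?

100

0..8  ack  (8B, 4-aligned)
8..9  flags  (1B, 1-aligned)
9..10  -- padding (1B)
10..12  window  (2B, 2-aligned)
12..16  length  (4B, 4-aligned)
16..17  version  (1B, 1-aligned)
17..18  magic  (1B, 1-aligned)
18..20  -- padding (2B)
20..92  proto  (72B, 4-aligned)
92..96  checksum  (4B, 4-aligned)
96..97  port  (1B, 1-aligned)
97..98  ttl  (1B, 1-aligned)
98..100  -- tail padding (2B)
sizeof = 100, alignof = 4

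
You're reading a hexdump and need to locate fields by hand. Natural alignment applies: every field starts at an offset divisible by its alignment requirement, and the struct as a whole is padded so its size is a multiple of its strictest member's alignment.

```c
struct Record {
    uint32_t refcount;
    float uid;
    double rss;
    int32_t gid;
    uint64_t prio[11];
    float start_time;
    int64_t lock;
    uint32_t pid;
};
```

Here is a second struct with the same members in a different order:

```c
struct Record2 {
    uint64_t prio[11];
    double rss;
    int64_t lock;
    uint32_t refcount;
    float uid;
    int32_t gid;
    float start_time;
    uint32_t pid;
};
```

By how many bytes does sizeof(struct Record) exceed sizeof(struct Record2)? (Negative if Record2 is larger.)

@0: refcount [4B, align 4] → 4
@4: uid [4B, align 4] → 8
@8: rss [8B, align 8] → 16
@16: gid [4B, align 4] → 20
+4 pad (align 8)
@24: prio [88B, align 8] → 112
@112: start_time [4B, align 4] → 116
+4 pad (align 8)
@120: lock [8B, align 8] → 128
@128: pid [4B, align 4] → 132
+4 tail pad (align 8)
size 136, align 8
— Record2 —
@0: prio [88B, align 8] → 88
@88: rss [8B, align 8] → 96
@96: lock [8B, align 8] → 104
@104: refcount [4B, align 4] → 108
@108: uid [4B, align 4] → 112
@112: gid [4B, align 4] → 116
@116: start_time [4B, align 4] → 120
@120: pid [4B, align 4] → 124
+4 tail pad (align 8)
size 128, align 8
136 − 128 = 8

8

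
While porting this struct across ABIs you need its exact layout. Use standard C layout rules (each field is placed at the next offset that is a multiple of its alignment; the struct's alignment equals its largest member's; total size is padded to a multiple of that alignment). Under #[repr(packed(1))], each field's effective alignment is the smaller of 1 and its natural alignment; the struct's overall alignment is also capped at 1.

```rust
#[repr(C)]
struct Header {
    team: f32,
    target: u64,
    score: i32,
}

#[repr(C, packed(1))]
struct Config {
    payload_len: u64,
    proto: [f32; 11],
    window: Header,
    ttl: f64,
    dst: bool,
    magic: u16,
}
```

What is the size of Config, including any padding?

87

Header: 0..4  team  (4B, 4-aligned); 4..8  -- padding (4B); 8..16  target  (8B, 8-aligned); 16..20  score  (4B, 4-aligned); 20..24  -- tail padding (4B); sizeof = 24, alignof = 8
0..8  payload_len  (8B, 1-aligned)
8..52  proto  (44B, 1-aligned)
52..76  window  (24B, 1-aligned)
76..84  ttl  (8B, 1-aligned)
84..85  dst  (1B, 1-aligned)
85..87  magic  (2B, 1-aligned)
sizeof = 87, alignof = 1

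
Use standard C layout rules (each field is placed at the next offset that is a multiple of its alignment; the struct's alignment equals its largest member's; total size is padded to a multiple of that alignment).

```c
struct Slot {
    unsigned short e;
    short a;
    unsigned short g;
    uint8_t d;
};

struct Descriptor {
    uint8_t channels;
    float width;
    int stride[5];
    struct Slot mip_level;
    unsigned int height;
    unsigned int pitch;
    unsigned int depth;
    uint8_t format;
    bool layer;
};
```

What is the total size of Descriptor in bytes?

Slot: e at 0 (size 2, align 2) → ends 2; a at 2 (size 2, align 2) → ends 4; g at 4 (size 2, align 2) → ends 6; d at 6 (size 1, align 1) → ends 7; tail pad 1 to reach multiple of 2; total 8 bytes, alignment 2
channels at 0 (size 1, align 1) → ends 1
pad 3 to align 4 for width
width at 4 (size 4, align 4) → ends 8
stride at 8 (size 20, align 4) → ends 28
mip_level at 28 (size 8, align 2) → ends 36
height at 36 (size 4, align 4) → ends 40
pitch at 40 (size 4, align 4) → ends 44
depth at 44 (size 4, align 4) → ends 48
format at 48 (size 1, align 1) → ends 49
layer at 49 (size 1, align 1) → ends 50
tail pad 2 to reach multiple of 4
total 52 bytes, alignment 4

52 bytes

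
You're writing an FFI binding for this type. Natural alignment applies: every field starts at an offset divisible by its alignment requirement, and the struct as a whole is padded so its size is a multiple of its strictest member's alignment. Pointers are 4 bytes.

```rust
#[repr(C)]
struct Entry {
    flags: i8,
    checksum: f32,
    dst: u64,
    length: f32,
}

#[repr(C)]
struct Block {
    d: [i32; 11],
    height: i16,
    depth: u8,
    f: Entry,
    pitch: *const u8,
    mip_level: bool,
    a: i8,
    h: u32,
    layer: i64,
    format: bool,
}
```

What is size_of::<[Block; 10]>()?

Entry: flags at 0 (size 1, align 1) → ends 1; pad 3 to align 4 for checksum; checksum at 4 (size 4, align 4) → ends 8; dst at 8 (size 8, align 8) → ends 16; length at 16 (size 4, align 4) → ends 20; tail pad 4 to reach multiple of 8; total 24 bytes, alignment 8
d at 0 (size 44, align 4) → ends 44
height at 44 (size 2, align 2) → ends 46
depth at 46 (size 1, align 1) → ends 47
pad 1 to align 8 for f
f at 48 (size 24, align 8) → ends 72
pitch at 72 (size 4, align 4) → ends 76
mip_level at 76 (size 1, align 1) → ends 77
a at 77 (size 1, align 1) → ends 78
pad 2 to align 4 for h
h at 80 (size 4, align 4) → ends 84
pad 4 to align 8 for layer
layer at 88 (size 8, align 8) → ends 96
format at 96 (size 1, align 1) → ends 97
tail pad 7 to reach multiple of 8
total 104 bytes, alignment 8
array of 10: 10 × 104 = 1040

1040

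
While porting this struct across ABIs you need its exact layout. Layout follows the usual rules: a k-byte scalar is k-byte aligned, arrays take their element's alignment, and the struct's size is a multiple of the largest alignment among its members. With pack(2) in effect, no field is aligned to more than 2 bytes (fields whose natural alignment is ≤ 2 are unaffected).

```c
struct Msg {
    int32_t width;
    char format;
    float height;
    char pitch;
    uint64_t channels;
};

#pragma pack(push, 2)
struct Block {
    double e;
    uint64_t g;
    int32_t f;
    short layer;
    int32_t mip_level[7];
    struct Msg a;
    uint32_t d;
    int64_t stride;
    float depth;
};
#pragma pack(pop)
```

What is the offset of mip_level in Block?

22

Msg: @0: width [4B, align 4] → 4; @4: format [1B, align 1] → 5; +3 pad (align 4); @8: height [4B, align 4] → 12; @12: pitch [1B, align 1] → 13; +3 pad (align 8); @16: channels [8B, align 8] → 24; size 24, align 8
@0: e [8B, align 2] → 8
@8: g [8B, align 2] → 16
@16: f [4B, align 2] → 20
@20: layer [2B, align 2] → 22
@22: mip_level [28B, align 2] → 50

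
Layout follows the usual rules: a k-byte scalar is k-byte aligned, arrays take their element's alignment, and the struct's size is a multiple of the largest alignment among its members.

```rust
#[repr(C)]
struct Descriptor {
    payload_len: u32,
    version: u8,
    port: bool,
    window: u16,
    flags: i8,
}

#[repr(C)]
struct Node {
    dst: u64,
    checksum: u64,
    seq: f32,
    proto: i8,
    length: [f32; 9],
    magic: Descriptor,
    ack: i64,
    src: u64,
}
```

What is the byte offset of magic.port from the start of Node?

Descriptor: payload_len at 0 (size 4, align 4) → ends 4; version at 4 (size 1, align 1) → ends 5; port at 5 (size 1, align 1) → ends 6; window at 6 (size 2, align 2) → ends 8; flags at 8 (size 1, align 1) → ends 9; tail pad 3 to reach multiple of 4; total 12 bytes, alignment 4
dst at 0 (size 8, align 8) → ends 8
checksum at 8 (size 8, align 8) → ends 16
seq at 16 (size 4, align 4) → ends 20
proto at 20 (size 1, align 1) → ends 21
pad 3 to align 4 for length
length at 24 (size 36, align 4) → ends 60
magic at 60 (size 12, align 4) → ends 72
within Descriptor: port at 5
60 + 5 = 65

65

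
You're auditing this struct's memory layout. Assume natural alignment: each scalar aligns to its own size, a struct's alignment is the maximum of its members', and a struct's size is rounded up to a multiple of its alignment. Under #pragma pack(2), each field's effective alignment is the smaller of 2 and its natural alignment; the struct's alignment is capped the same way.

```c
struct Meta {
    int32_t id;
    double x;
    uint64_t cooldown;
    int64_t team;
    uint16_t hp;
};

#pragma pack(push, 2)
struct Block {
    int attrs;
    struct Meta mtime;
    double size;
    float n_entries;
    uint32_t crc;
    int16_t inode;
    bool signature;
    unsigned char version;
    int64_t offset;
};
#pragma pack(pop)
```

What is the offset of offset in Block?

Meta: 0..4  id  (4B, 4-aligned); 4..8  -- padding (4B); 8..16  x  (8B, 8-aligned); 16..24  cooldown  (8B, 8-aligned); 24..32  team  (8B, 8-aligned); 32..34  hp  (2B, 2-aligned); 34..40  -- tail padding (6B); sizeof = 40, alignof = 8
0..4  attrs  (4B, 2-aligned)
4..44  mtime  (40B, 2-aligned)
44..52  size  (8B, 2-aligned)
52..56  n_entries  (4B, 2-aligned)
56..60  crc  (4B, 2-aligned)
60..62  inode  (2B, 2-aligned)
62..63  signature  (1B, 1-aligned)
63..64  version  (1B, 1-aligned)
64..72  offset  (8B, 2-aligned)

64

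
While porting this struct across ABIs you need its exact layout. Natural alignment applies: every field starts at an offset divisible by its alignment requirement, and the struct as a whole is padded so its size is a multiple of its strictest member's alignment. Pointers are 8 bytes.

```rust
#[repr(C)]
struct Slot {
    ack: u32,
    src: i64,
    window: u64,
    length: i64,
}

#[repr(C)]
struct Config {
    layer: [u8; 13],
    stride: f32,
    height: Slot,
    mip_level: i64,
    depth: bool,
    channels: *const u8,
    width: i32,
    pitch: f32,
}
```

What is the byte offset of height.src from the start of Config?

Slot: 0..4  ack  (4B, 4-aligned); 4..8  -- padding (4B); 8..16  src  (8B, 8-aligned); 16..24  window  (8B, 8-aligned); 24..32  length  (8B, 8-aligned); sizeof = 32, alignof = 8
0..13  layer  (13B, 1-aligned)
13..16  -- padding (3B)
16..20  stride  (4B, 4-aligned)
20..24  -- padding (4B)
24..56  height  (32B, 8-aligned)
within Slot: src at 8
24 + 8 = 32

32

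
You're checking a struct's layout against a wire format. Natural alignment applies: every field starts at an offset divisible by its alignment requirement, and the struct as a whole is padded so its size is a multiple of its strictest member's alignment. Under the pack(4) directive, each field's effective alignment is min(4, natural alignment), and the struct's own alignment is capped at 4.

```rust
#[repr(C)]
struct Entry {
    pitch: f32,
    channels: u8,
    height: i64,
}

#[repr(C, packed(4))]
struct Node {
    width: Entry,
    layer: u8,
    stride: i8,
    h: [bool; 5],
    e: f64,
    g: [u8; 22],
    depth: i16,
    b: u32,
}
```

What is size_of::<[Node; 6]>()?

Entry: 0..4  pitch  (4B, 4-aligned); 4..5  channels  (1B, 1-aligned); 5..8  -- padding (3B); 8..16  height  (8B, 8-aligned); sizeof = 16, alignof = 8
0..16  width  (16B, 4-aligned)
16..17  layer  (1B, 1-aligned)
17..18  stride  (1B, 1-aligned)
18..23  h  (5B, 1-aligned)
23..24  -- padding (1B)
24..32  e  (8B, 4-aligned)
32..54  g  (22B, 1-aligned)
54..56  depth  (2B, 2-aligned)
56..60  b  (4B, 4-aligned)
sizeof = 60, alignof = 4
array of 6: 6 × 60 = 360

360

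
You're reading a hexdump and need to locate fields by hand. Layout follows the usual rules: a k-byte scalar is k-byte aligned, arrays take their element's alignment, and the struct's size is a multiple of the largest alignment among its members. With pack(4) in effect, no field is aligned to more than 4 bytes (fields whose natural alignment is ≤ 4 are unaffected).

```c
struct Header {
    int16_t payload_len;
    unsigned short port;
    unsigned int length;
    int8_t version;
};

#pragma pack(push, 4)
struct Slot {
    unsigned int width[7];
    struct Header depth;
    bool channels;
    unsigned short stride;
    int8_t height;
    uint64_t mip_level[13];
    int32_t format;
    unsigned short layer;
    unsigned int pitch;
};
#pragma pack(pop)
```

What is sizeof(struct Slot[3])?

Header: @0: payload_len [2B, align 2] → 2; @2: port [2B, align 2] → 4; @4: length [4B, align 4] → 8; @8: version [1B, align 1] → 9; +3 tail pad (align 4); size 12, align 4
@0: width [28B, align 4] → 28
@28: depth [12B, align 4] → 40
@40: channels [1B, align 1] → 41
+1 pad (align 2)
@42: stride [2B, align 2] → 44
@44: height [1B, align 1] → 45
+3 pad (align 4)
@48: mip_level [104B, align 4] → 152
@152: format [4B, align 4] → 156
@156: layer [2B, align 2] → 158
+2 pad (align 4)
@160: pitch [4B, align 4] → 164
size 164, align 4
array of 3: 3 × 164 = 492

492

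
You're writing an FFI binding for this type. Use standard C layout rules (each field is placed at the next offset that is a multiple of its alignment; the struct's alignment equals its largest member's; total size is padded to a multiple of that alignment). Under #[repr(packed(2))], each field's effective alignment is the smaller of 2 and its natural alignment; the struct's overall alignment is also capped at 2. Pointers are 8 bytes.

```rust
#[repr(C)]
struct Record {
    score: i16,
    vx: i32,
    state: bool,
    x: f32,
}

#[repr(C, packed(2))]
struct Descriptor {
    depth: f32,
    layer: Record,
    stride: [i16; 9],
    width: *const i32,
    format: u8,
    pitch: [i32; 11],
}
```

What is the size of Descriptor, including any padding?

92

Record: 0..2  score  (2B, 2-aligned); 2..4  -- padding (2B); 4..8  vx  (4B, 4-aligned); 8..9  state  (1B, 1-aligned); 9..12  -- padding (3B); 12..16  x  (4B, 4-aligned); sizeof = 16, alignof = 4
0..4  depth  (4B, 2-aligned)
4..20  layer  (16B, 2-aligned)
20..38  stride  (18B, 2-aligned)
38..46  width  (8B, 2-aligned)
46..47  format  (1B, 1-aligned)
47..48  -- padding (1B)
48..92  pitch  (44B, 2-aligned)
sizeof = 92, alignof = 2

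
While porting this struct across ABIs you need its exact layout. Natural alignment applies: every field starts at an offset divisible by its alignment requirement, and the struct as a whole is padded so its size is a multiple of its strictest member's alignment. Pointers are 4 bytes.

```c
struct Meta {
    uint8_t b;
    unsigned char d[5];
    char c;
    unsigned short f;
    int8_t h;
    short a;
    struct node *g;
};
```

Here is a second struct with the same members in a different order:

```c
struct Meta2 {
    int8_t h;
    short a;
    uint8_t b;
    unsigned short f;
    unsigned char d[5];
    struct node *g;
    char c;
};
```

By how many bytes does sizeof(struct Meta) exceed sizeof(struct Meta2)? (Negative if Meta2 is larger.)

-4

b at 0 (size 1, align 1) → ends 1
d at 1 (size 5, align 1) → ends 6
c at 6 (size 1, align 1) → ends 7
pad 1 to align 2 for f
f at 8 (size 2, align 2) → ends 10
h at 10 (size 1, align 1) → ends 11
pad 1 to align 2 for a
a at 12 (size 2, align 2) → ends 14
pad 2 to align 4 for g
g at 16 (size 4, align 4) → ends 20
total 20 bytes, alignment 4
— Meta2 —
h at 0 (size 1, align 1) → ends 1
pad 1 to align 2 for a
a at 2 (size 2, align 2) → ends 4
b at 4 (size 1, align 1) → ends 5
pad 1 to align 2 for f
f at 6 (size 2, align 2) → ends 8
d at 8 (size 5, align 1) → ends 13
pad 3 to align 4 for g
g at 16 (size 4, align 4) → ends 20
c at 20 (size 1, align 1) → ends 21
tail pad 3 to reach multiple of 4
total 24 bytes, alignment 4
20 − 24 = -4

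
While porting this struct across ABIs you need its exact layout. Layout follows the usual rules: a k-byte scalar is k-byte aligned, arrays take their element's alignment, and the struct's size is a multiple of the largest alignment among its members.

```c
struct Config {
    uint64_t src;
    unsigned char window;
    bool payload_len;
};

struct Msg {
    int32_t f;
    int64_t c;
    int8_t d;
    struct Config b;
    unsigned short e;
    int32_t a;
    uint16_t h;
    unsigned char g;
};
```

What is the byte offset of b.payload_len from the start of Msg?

33

Config: src at 0 (size 8, align 8) → ends 8; window at 8 (size 1, align 1) → ends 9; payload_len at 9 (size 1, align 1) → ends 10; tail pad 6 to reach multiple of 8; total 16 bytes, alignment 8
f at 0 (size 4, align 4) → ends 4
pad 4 to align 8 for c
c at 8 (size 8, align 8) → ends 16
d at 16 (size 1, align 1) → ends 17
pad 7 to align 8 for b
b at 24 (size 16, align 8) → ends 40
within Config: payload_len at 9
24 + 9 = 33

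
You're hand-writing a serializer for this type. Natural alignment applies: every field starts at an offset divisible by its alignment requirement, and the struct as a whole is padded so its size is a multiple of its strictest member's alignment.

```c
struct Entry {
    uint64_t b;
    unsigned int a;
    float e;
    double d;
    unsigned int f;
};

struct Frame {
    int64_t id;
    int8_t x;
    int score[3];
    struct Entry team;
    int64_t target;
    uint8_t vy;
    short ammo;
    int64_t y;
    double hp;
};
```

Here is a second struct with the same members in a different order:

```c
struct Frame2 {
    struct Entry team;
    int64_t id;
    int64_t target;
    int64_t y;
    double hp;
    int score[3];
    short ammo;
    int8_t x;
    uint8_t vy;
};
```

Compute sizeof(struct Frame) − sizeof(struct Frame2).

8

Entry: b at 0 (size 8, align 8) → ends 8; a at 8 (size 4, align 4) → ends 12; e at 12 (size 4, align 4) → ends 16; d at 16 (size 8, align 8) → ends 24; f at 24 (size 4, align 4) → ends 28; tail pad 4 to reach multiple of 8; total 32 bytes, alignment 8
id at 0 (size 8, align 8) → ends 8
x at 8 (size 1, align 1) → ends 9
pad 3 to align 4 for score
score at 12 (size 12, align 4) → ends 24
team at 24 (size 32, align 8) → ends 56
target at 56 (size 8, align 8) → ends 64
vy at 64 (size 1, align 1) → ends 65
pad 1 to align 2 for ammo
ammo at 66 (size 2, align 2) → ends 68
pad 4 to align 8 for y
y at 72 (size 8, align 8) → ends 80
hp at 80 (size 8, align 8) → ends 88
total 88 bytes, alignment 8
— Frame2 —
team at 0 (size 32, align 8) → ends 32
id at 32 (size 8, align 8) → ends 40
target at 40 (size 8, align 8) → ends 48
y at 48 (size 8, align 8) → ends 56
hp at 56 (size 8, align 8) → ends 64
score at 64 (size 12, align 4) → ends 76
ammo at 76 (size 2, align 2) → ends 78
x at 78 (size 1, align 1) → ends 79
vy at 79 (size 1, align 1) → ends 80
total 80 bytes, alignment 8
88 − 80 = 8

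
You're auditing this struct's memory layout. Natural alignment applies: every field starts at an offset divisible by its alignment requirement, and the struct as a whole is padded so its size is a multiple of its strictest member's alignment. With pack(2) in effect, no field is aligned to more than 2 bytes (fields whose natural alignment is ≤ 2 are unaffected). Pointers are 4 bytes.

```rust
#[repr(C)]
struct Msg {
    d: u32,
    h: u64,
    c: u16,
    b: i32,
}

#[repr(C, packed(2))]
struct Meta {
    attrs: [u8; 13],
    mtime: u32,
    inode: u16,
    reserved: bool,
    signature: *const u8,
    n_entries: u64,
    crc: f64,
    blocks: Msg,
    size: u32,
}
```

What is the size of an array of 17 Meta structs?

Msg: @0: d [4B, align 4] → 4; +4 pad (align 8); @8: h [8B, align 8] → 16; @16: c [2B, align 2] → 18; +2 pad (align 4); @20: b [4B, align 4] → 24; size 24, align 8
@0: attrs [13B, align 1] → 13
+1 pad (align 2)
@14: mtime [4B, align 2] → 18
@18: inode [2B, align 2] → 20
@20: reserved [1B, align 1] → 21
+1 pad (align 2)
@22: signature [4B, align 2] → 26
@26: n_entries [8B, align 2] → 34
@34: crc [8B, align 2] → 42
@42: blocks [24B, align 2] → 66
@66: size [4B, align 2] → 70
size 70, align 2
array of 17: 17 × 70 = 1190

1190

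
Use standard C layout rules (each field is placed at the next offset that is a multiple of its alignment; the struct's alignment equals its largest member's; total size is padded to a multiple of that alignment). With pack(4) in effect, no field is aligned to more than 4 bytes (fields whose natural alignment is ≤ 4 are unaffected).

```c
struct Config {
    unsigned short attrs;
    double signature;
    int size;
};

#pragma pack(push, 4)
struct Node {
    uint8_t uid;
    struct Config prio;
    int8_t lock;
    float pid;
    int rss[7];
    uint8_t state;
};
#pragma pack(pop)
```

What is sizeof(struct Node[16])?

Config: 0..2  attrs  (2B, 2-aligned); 2..8  -- padding (6B); 8..16  signature  (8B, 8-aligned); 16..20  size  (4B, 4-aligned); 20..24  -- tail padding (4B); sizeof = 24, alignof = 8
0..1  uid  (1B, 1-aligned)
1..4  -- padding (3B)
4..28  prio  (24B, 4-aligned)
28..29  lock  (1B, 1-aligned)
29..32  -- padding (3B)
32..36  pid  (4B, 4-aligned)
36..64  rss  (28B, 4-aligned)
64..65  state  (1B, 1-aligned)
65..68  -- tail padding (3B)
sizeof = 68, alignof = 4
array of 16: 16 × 68 = 1088

1088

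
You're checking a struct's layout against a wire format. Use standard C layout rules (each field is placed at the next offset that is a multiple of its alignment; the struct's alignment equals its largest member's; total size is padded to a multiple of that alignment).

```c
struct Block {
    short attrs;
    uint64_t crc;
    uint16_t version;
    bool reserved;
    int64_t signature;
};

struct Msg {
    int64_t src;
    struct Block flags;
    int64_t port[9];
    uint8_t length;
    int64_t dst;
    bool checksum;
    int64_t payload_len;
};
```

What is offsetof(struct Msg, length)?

112

Block: attrs at 0 (size 2, align 2) → ends 2; pad 6 to align 8 for crc; crc at 8 (size 8, align 8) → ends 16; version at 16 (size 2, align 2) → ends 18; reserved at 18 (size 1, align 1) → ends 19; pad 5 to align 8 for signature; signature at 24 (size 8, align 8) → ends 32; total 32 bytes, alignment 8
src at 0 (size 8, align 8) → ends 8
flags at 8 (size 32, align 8) → ends 40
port at 40 (size 72, align 8) → ends 112
length at 112 (size 1, align 1) → ends 113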